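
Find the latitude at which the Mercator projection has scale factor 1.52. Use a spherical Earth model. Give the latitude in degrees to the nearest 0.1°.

48.9°

Mercator scale is k = sec φ = 1/cos φ.
1/cos φ = 1.52  ⇒  cos φ = 0.6579  ⇒  φ = arccos(0.6579) ≈ 48.9°.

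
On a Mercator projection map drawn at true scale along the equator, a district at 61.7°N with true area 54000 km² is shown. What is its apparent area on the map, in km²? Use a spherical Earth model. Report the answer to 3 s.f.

240000 km²

Mercator is conformal, so the point scale is isotropic: h = k = sec φ = 1/cos φ.
Areal scale = k² = sec²φ = 1/cos²(61.7°) = 1/0.4741² = 4.449.
Apparent area = 54000 × 4.449 ≈ 240000 km².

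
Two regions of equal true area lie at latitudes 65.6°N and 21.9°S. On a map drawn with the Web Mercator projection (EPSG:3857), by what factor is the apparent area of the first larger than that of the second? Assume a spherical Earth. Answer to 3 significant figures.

Mercator areal scale is sec²φ.
At 65.6°: sec²(65.6°) = 1/0.4131² = 5.860.
At 21.9°: sec²(21.9°) = 1/0.9278² = 1.162.
Ratio = 5.860/1.162 = cos²(21.9°)/cos²(65.6°) ≈ 5.04.

5.04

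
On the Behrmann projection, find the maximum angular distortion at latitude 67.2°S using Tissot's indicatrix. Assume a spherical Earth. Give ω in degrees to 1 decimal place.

The Behrmann projection is cylindrical equal-area with φ₀ = 30°. For cylindrical equal-area with standard parallel φ₀, h = cos φ / cos φ₀ and k = cos φ₀ / cos φ, so h·k = 1.
At 67.2°: h = 0.4475, k = 2.235; principal scales a = 2.235, b = 0.4475.
sin(ω/2) = (a − b)/(a + b) = 1.787/2.682 = 0.6664, so ω = 2 arcsin(0.6664) ≈ 83.6°.

83.6°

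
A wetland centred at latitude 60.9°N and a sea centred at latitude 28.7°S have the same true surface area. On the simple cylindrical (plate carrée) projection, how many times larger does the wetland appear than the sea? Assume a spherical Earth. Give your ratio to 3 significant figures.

Plate carrée maps x = Rλ, y = Rφ. The meridian scale is h = 1 and the parallel scale is k = 1/cos φ = sec φ.
Areal scale at 60.9°: h·k = 1.000 × 2.056 = 2.056.
Areal scale at 28.7°: h·k = 1.000 × 1.140 = 1.140.
Ratio = 2.056/1.140 ≈ 1.80.

1.80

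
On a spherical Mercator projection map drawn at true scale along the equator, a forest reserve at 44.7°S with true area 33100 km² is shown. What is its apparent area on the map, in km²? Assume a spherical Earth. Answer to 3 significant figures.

For Mercator, h = k = sec φ (a conformal cylindrical projection has a single point scale, 1/cos φ).
Areal scale = k² = sec²φ = 1/cos²(44.7°) = 1/0.7108² = 1.979.
Apparent area = 33100 × 1.979 ≈ 65500 km².

65500 km²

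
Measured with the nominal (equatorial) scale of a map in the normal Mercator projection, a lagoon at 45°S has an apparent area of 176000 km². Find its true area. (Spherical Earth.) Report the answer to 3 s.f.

88000 km²

Mercator is conformal, so the point scale is isotropic: h = k = sec φ = 1/cos φ.
Areal scale = k² = sec²φ = 1/cos²(45°) = 1/0.7071² = 2.000.
True area = apparent / (areal scale) = 176000 / 2.000 ≈ 88000 km².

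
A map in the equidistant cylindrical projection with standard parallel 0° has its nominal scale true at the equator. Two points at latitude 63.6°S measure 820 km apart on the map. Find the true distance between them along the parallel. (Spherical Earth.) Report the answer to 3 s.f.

365 km

For the equirectangular projection with φ₀ = 0 (plate carrée), h = 1 along meridians and k = sec φ along parallels.
Along the parallel at 63.6°, map distances are exaggerated by k = sec 63.6° = 2.249.
True distance = 820 / 2.249 = 820 × cos 63.6° ≈ 365 km.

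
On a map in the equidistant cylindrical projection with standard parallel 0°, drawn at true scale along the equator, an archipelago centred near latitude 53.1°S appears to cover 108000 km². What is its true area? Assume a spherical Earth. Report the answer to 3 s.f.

Plate carrée maps x = Rλ, y = Rφ. The meridian scale is h = 1 and the parallel scale is k = 1/cos φ = sec φ.
Areal scale = h·k = 1 × sec φ; at 53.1°, h = 1.000, k = 1.666, so h·k = 1.666.
True area = apparent / (areal scale) = 108000 / 1.666 ≈ 64800 km².

64800 km²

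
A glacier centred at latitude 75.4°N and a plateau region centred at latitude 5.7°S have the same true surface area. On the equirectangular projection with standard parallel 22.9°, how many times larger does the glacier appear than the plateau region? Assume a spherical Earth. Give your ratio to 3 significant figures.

The equidistant cylindrical projection with φ₀ = 22.9° has h = 1 (meridians true) and k = cos φ₀ / cos φ along parallels.
Areal scale at 75.4°: h·k = 1.000 × 3.654 = 3.654.
Areal scale at 5.7°: h·k = 1.000 × 0.9258 = 0.9258.
Ratio = 3.654/0.9258 ≈ 3.95.

3.95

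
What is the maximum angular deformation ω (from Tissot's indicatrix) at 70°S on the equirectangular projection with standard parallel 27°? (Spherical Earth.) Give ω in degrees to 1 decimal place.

52.9°

With standard parallel φ₀ = 27°, the equirectangular projection gives x = Rλ cos φ₀, y = Rφ, so h = 1 and k = cos 27° / cos φ.
At 70°: h = 1.000, k = 2.605; principal scales a = 2.605, b = 1.000.
sin(ω/2) = (a − b)/(a + b) = 1.605/3.605 = 0.4452, so ω = 2 arcsin(0.4452) ≈ 52.9°.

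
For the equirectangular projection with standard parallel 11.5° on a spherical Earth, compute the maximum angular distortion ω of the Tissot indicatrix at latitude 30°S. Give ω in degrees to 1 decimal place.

With standard parallel φ₀ = 11.5°, the equirectangular projection gives x = Rλ cos φ₀, y = Rφ, so h = 1 and k = cos 11.5° / cos φ.
At 30°: h = 1.000, k = 1.132; principal scales a = 1.132, b = 1.000.
sin(ω/2) = (a − b)/(a + b) = 0.1315/2.132 = 0.06170, so ω = 2 arcsin(0.06170) ≈ 7.1°.

7.1°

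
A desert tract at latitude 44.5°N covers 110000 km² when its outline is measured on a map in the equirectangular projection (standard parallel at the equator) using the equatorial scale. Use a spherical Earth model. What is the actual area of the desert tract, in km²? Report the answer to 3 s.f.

78500 km²

Plate carrée maps x = Rλ, y = Rφ. The meridian scale is h = 1 and the parallel scale is k = 1/cos φ = sec φ.
Areal scale = h·k = 1 × sec φ; at 44.5°, h = 1.000, k = 1.402, so h·k = 1.402.
True area = apparent / (areal scale) = 110000 / 1.402 ≈ 78500 km².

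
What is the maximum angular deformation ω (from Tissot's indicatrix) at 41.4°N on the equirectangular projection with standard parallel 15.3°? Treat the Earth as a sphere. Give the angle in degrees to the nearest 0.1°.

The equidistant cylindrical projection with φ₀ = 15.3° has h = 1 (meridians true) and k = cos φ₀ / cos φ along parallels.
At 41.4°: h = 1.000, k = 1.286; principal scales a = 1.286, b = 1.000.
sin(ω/2) = (a − b)/(a + b) = 0.2859/2.286 = 0.1251, so ω = 2 arcsin(0.1251) ≈ 14.4°.

14.4°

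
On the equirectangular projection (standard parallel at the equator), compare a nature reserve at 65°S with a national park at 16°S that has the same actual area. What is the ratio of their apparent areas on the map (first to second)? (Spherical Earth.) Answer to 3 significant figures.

Plate carrée maps x = Rλ, y = Rφ. The meridian scale is h = 1 and the parallel scale is k = 1/cos φ = sec φ.
Areal scale at 65°: h·k = 1.000 × 2.366 = 2.366.
Areal scale at 16°: h·k = 1.000 × 1.040 = 1.040.
Ratio = 2.366/1.040 ≈ 2.27.

2.27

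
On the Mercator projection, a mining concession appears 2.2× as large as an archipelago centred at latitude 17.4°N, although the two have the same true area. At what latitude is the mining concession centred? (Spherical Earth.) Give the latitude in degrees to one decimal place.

50.0°

Mercator areal scale is sec²φ, so apparent-area ratio = sec²φ₁ / sec²φ₂ = cos²φ₂ / cos²φ₁.
cos²φ₂ / cos²φ₁ = 2.2  ⇒  cos φ₁ = cos 17.4° / √2.2 = 0.9542/1.483 = 0.6433.
φ₁ = arccos(0.6433) ≈ 50.0°.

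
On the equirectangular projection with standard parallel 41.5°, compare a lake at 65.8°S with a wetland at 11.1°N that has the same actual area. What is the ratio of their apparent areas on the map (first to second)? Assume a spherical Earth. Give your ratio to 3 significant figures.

With standard parallel φ₀ = 41.5°, the equirectangular projection gives x = Rλ cos φ₀, y = Rφ, so h = 1 and k = cos 41.5° / cos φ.
Areal scale at 65.8°: h·k = 1.000 × 1.827 = 1.827.
Areal scale at 11.1°: h·k = 1.000 × 0.7632 = 0.7632.
Ratio = 1.827/0.7632 ≈ 2.39.

2.39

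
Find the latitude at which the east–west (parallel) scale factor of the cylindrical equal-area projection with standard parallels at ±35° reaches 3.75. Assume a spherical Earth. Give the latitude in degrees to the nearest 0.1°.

77.4°

A cylindrical equal-area projection with standard parallel φ₀ has meridian scale h = cos φ / cos φ₀ and parallel scale k = cos φ₀ / cos φ (so areas are preserved, h·k = 1).
k = cos φ₀ / cos φ = 3.75  ⇒  cos φ = cos 35° / 3.75 = 0.2184.
φ = arccos(0.2184) ≈ 77.4°.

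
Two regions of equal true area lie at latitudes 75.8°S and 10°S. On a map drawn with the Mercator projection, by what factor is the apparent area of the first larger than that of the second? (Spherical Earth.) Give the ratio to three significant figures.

Mercator is conformal with k = sec φ, so areal scale = k² = sec²φ.
At 75.8°: sec²(75.8°) = 1/0.2453² = 16.62.
At 10°: sec²(10°) = 1/0.9848² = 1.031.
Ratio = 16.62/1.031 = cos²(10°)/cos²(75.8°) ≈ 16.1.

16.1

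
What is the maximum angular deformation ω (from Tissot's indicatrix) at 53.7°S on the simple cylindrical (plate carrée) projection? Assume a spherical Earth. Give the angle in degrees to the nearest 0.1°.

For the equirectangular projection with φ₀ = 0 (plate carrée), h = 1 along meridians and k = sec φ along parallels.
At 53.7°: h = 1.000, k = 1.689; principal scales a = 1.689, b = 1.000.
sin(ω/2) = (a − b)/(a + b) = 0.6892/2.689 = 0.2563, so ω = 2 arcsin(0.2563) ≈ 29.7°.

29.7°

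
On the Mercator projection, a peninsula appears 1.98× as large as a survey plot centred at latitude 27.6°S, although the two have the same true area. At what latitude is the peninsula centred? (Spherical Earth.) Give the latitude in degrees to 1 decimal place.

Mercator areal scale is sec²φ, so apparent-area ratio = sec²φ₁ / sec²φ₂ = cos²φ₂ / cos²φ₁.
cos²φ₂ / cos²φ₁ = 1.98  ⇒  cos φ₁ = cos 27.6° / √1.98 = 0.8862/1.407 = 0.6298.
φ₁ = arccos(0.6298) ≈ 51.0°.

51.0°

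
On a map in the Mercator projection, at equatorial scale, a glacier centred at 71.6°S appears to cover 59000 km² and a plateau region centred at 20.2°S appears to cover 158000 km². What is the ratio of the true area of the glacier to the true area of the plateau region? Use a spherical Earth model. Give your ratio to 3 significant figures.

Mercator's areal exaggeration is sec²φ; hence true area = (apparent area) · cos²φ.
True area of glacier: 59000 × cos²(71.6°) = 59000 × 0.09963 = 5878 km².
True area of plateau region: 158000 × cos²(20.2°) = 158000 × 0.8808 = 139200 km².
Ratio = 5878 / 139200 ≈ 0.0422.

0.0422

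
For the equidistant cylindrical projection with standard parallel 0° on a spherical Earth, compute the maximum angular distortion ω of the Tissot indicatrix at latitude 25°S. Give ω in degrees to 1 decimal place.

5.6°

In the plate carrée (x = Rλ, y = Rφ), meridians are true-scale (h = 1) and parallels are stretched by k = sec φ.
At 25°: h = 1.000, k = 1.103; principal scales a = 1.103, b = 1.000.
sin(ω/2) = (a − b)/(a + b) = 0.1034/2.103 = 0.04915, so ω = 2 arcsin(0.04915) ≈ 5.6°.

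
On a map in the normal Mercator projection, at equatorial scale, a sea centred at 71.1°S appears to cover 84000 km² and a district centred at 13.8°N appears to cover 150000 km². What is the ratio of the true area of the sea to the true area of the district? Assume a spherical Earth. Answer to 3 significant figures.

0.0623

Since Mercator area scale is 1/cos²φ, the true area equals the apparent area multiplied by cos²φ.
True area of sea: 84000 × cos²(71.1°) = 84000 × 0.1049 = 8813 km².
True area of district: 150000 × cos²(13.8°) = 150000 × 0.9431 = 141500 km².
Ratio = 8813 / 141500 ≈ 0.0623.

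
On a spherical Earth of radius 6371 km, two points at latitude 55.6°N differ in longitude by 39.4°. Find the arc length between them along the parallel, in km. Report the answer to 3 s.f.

Arc length along a parallel = R cos φ · Δλ (with Δλ in radians).
= 6371 × cos 55.6° × (39.4° × π/180) = 6371 × 0.5650 × 0.6877 ≈ 2480 km.

2480 km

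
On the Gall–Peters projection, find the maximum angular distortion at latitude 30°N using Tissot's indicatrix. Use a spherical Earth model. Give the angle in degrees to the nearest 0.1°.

23.1°

Gall–Peters is a cylindrical equal-area projection with standard parallels at ±45°. Cylindrical equal-area (φ₀ = 45°): h = cos φ / cos 45° along meridians, k = cos 45° / cos φ along parallels; h·k = 1.
At 30°: h = 1.225, k = 0.8165; principal scales a = 1.225, b = 0.8165.
sin(ω/2) = (a − b)/(a + b) = 0.4082/2.041 = 0.2000, so ω = 2 arcsin(0.2000) ≈ 23.1°.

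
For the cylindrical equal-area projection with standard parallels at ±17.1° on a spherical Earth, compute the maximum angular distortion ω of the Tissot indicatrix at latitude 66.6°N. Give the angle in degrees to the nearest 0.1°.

89.7°

A cylindrical equal-area projection with standard parallel φ₀ has meridian scale h = cos φ / cos φ₀ and parallel scale k = cos φ₀ / cos φ (so areas are preserved, h·k = 1).
At 66.6°: h = 0.4155, k = 2.407; principal scales a = 2.407, b = 0.4155.
sin(ω/2) = (a − b)/(a + b) = 1.991/2.822 = 0.7055, so ω = 2 arcsin(0.7055) ≈ 89.7°.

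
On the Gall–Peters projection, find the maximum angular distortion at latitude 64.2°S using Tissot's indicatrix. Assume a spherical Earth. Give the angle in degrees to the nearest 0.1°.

53.5°

The Gall–Peters projection is cylindrical equal-area with φ₀ = 45°. Cylindrical equal-area (φ₀ = 45°): h = cos φ / cos 45° along meridians, k = cos 45° / cos φ along parallels; h·k = 1.
At 64.2°: h = 0.6155, k = 1.625; principal scales a = 1.625, b = 0.6155.
sin(ω/2) = (a − b)/(a + b) = 1.009/2.240 = 0.4505, so ω = 2 arcsin(0.4505) ≈ 53.5°.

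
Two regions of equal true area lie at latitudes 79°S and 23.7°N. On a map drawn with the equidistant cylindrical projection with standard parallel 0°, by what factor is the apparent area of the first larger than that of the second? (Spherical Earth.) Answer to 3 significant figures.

In the plate carrée (x = Rλ, y = Rφ), meridians are true-scale (h = 1) and parallels are stretched by k = sec φ.
Areal scale at 79°: h·k = 1.000 × 5.241 = 5.241.
Areal scale at 23.7°: h·k = 1.000 × 1.092 = 1.092.
Ratio = 5.241/1.092 ≈ 4.80.

4.80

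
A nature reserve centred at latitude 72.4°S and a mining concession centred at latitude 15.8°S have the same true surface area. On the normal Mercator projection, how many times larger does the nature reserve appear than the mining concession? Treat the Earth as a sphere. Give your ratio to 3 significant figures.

10.1

Mercator areal scale is sec²φ.
At 72.4°: sec²(72.4°) = 1/0.3024² = 10.94.
At 15.8°: sec²(15.8°) = 1/0.9622² = 1.080.
Ratio = 10.94/1.080 = cos²(15.8°)/cos²(72.4°) ≈ 10.1.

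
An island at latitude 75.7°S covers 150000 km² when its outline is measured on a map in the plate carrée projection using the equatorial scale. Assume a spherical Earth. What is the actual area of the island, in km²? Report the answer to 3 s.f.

37000 km²

In the plate carrée (x = Rλ, y = Rφ), meridians are true-scale (h = 1) and parallels are stretched by k = sec φ.
Areal scale = h·k = 1 × sec φ; at 75.7°, h = 1.000, k = 4.049, so h·k = 4.049.
True area = apparent / (areal scale) = 150000 / 4.049 ≈ 37000 km².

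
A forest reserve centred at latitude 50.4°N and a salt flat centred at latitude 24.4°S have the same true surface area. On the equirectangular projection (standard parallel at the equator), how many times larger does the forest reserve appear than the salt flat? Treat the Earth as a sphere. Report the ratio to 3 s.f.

Plate carrée maps x = Rλ, y = Rφ. The meridian scale is h = 1 and the parallel scale is k = 1/cos φ = sec φ.
Areal scale at 50.4°: h·k = 1.000 × 1.569 = 1.569.
Areal scale at 24.4°: h·k = 1.000 × 1.098 = 1.098.
Ratio = 1.569/1.098 ≈ 1.43.

1.43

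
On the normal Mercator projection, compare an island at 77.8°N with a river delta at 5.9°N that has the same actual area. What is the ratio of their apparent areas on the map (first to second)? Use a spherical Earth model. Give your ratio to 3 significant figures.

22.2

Mercator areal scale is sec²φ.
At 77.8°: sec²(77.8°) = 1/0.2113² = 22.39.
At 5.9°: sec²(5.9°) = 1/0.9947² = 1.011.
Ratio = 22.39/1.011 = cos²(5.9°)/cos²(77.8°) ≈ 22.2.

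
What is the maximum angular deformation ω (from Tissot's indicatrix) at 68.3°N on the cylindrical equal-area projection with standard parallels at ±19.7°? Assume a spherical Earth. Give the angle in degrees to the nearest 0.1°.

For cylindrical equal-area with standard parallel φ₀, h = cos φ / cos φ₀ and k = cos φ₀ / cos φ, so h·k = 1.
At 68.3°: h = 0.3927, k = 2.546; principal scales a = 2.546, b = 0.3927.
sin(ω/2) = (a − b)/(a + b) = 2.154/2.939 = 0.7327, so ω = 2 arcsin(0.7327) ≈ 94.2°.

94.2°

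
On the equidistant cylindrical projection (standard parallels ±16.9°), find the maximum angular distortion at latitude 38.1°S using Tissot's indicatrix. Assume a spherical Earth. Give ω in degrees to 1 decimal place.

The equidistant cylindrical projection with φ₀ = 16.9° has h = 1 (meridians true) and k = cos φ₀ / cos φ along parallels.
At 38.1°: h = 1.000, k = 1.216; principal scales a = 1.216, b = 1.000.
sin(ω/2) = (a − b)/(a + b) = 0.2159/2.216 = 0.09742, so ω = 2 arcsin(0.09742) ≈ 11.2°.

11.2°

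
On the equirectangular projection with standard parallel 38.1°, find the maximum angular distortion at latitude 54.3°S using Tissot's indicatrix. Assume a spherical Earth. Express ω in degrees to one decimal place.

17.1°

With standard parallel φ₀ = 38.1°, the equirectangular projection gives x = Rλ cos φ₀, y = Rφ, so h = 1 and k = cos 38.1° / cos φ.
At 54.3°: h = 1.000, k = 1.349; principal scales a = 1.349, b = 1.000.
sin(ω/2) = (a − b)/(a + b) = 0.3486/2.349 = 0.1484, so ω = 2 arcsin(0.1484) ≈ 17.1°.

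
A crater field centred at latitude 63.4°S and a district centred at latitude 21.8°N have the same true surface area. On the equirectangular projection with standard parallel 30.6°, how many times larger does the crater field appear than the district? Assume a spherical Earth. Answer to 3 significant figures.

2.07

The equidistant cylindrical projection with φ₀ = 30.6° has h = 1 (meridians true) and k = cos φ₀ / cos φ along parallels.
Areal scale at 63.4°: h·k = 1.000 × 1.922 = 1.922.
Areal scale at 21.8°: h·k = 1.000 × 0.9270 = 0.9270.
Ratio = 1.922/0.9270 ≈ 2.07.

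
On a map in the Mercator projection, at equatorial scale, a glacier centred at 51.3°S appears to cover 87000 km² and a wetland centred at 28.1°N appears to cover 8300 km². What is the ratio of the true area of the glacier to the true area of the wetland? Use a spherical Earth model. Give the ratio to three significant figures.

5.27

Mercator's areal exaggeration is sec²φ; hence true area = (apparent area) · cos²φ.
True area of glacier: 87000 × cos²(51.3°) = 87000 × 0.3909 = 34010 km².
True area of wetland: 8300 × cos²(28.1°) = 8300 × 0.7781 = 6459 km².
Ratio = 34010 / 6459 ≈ 5.27.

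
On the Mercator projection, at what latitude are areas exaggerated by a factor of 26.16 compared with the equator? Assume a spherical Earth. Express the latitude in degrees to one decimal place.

78.7°

Mercator areal scale is sec²φ.
sec²φ = 26.16  ⇒  cos²φ = 0.03823  ⇒  cos φ = 0.1955.
φ = arccos(0.1955) ≈ 78.7°.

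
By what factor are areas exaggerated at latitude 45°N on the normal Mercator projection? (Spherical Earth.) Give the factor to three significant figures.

2.00

Mercator is conformal, so the point scale is isotropic: h = k = sec φ = 1/cos φ.
Areal scale = k² = sec²φ = 1/cos²(45°) = 1/0.7071² = 2.000.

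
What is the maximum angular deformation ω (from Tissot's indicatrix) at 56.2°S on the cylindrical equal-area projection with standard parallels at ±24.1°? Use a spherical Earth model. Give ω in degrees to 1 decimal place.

54.6°

A cylindrical equal-area projection with standard parallel φ₀ has meridian scale h = cos φ / cos φ₀ and parallel scale k = cos φ₀ / cos φ (so areas are preserved, h·k = 1).
At 56.2°: h = 0.6094, k = 1.641; principal scales a = 1.641, b = 0.6094.
sin(ω/2) = (a − b)/(a + b) = 1.031/2.250 = 0.4584, so ω = 2 arcsin(0.4584) ≈ 54.6°.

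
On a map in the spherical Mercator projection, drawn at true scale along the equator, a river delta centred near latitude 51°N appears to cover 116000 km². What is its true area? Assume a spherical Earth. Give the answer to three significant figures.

45900 km²

Mercator is conformal, so the point scale is isotropic: h = k = sec φ = 1/cos φ.
Areal scale = k² = sec²φ = 1/cos²(51°) = 1/0.6293² = 2.525.
True area = apparent / (areal scale) = 116000 / 2.525 ≈ 45900 km².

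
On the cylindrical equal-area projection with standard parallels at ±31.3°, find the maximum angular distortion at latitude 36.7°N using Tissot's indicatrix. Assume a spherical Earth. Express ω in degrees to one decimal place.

7.3°

A cylindrical equal-area projection with standard parallel φ₀ has meridian scale h = cos φ / cos φ₀ and parallel scale k = cos φ₀ / cos φ (so areas are preserved, h·k = 1).
At 36.7°: h = 0.9383, k = 1.066; principal scales a = 1.066, b = 0.9383.
sin(ω/2) = (a − b)/(a + b) = 0.1274/2.004 = 0.06355, so ω = 2 arcsin(0.06355) ≈ 7.3°.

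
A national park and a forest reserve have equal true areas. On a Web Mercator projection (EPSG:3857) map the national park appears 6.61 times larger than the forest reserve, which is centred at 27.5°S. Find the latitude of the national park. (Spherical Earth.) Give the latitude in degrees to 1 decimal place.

On Mercator, (apparent₁)/(apparent₂) = sec²φ₁ / sec²φ₂ when true areas are equal.
cos²φ₂ / cos²φ₁ = 6.61  ⇒  cos φ₁ = cos 27.5° / √6.61 = 0.8870/2.571 = 0.3450.
φ₁ = arccos(0.3450) ≈ 69.8°.

69.8°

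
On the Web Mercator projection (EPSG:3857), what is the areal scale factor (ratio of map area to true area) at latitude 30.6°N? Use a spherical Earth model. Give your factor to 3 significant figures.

For Mercator, h = k = sec φ (a conformal cylindrical projection has a single point scale, 1/cos φ).
Areal scale = k² = sec²φ = 1/cos²(30.6°) = 1/0.8607² = 1.350.

1.35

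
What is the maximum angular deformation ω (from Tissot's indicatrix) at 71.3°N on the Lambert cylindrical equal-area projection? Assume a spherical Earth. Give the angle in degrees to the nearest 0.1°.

The Lambert cylindrical equal-area projection is the cylindrical equal-area projection with its standard parallel at the equator (φ₀ = 0). A cylindrical equal-area projection with standard parallel φ₀ has meridian scale h = cos φ / cos φ₀ and parallel scale k = cos φ₀ / cos φ (so areas are preserved, h·k = 1).
At 71.3°: h = 0.3206, k = 3.119; principal scales a = 3.119, b = 0.3206.
sin(ω/2) = (a − b)/(a + b) = 2.798/3.440 = 0.8136, so ω = 2 arcsin(0.8136) ≈ 108.9°.

108.9°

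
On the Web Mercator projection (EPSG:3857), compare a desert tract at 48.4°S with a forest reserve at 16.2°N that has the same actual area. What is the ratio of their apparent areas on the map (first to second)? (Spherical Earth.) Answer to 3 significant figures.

On Mercator, area is exaggerated by sec²φ = 1/cos²φ.
At 48.4°: sec²(48.4°) = 1/0.6639² = 2.269.
At 16.2°: sec²(16.2°) = 1/0.9603² = 1.084.
Ratio = 2.269/1.084 = cos²(16.2°)/cos²(48.4°) ≈ 2.09.

2.09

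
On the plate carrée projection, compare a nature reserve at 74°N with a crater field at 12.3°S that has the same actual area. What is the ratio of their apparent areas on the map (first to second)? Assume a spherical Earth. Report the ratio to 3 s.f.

For the equirectangular projection with φ₀ = 0 (plate carrée), h = 1 along meridians and k = sec φ along parallels.
Areal scale at 74°: h·k = 1.000 × 3.628 = 3.628.
Areal scale at 12.3°: h·k = 1.000 × 1.023 = 1.023.
Ratio = 3.628/1.023 ≈ 3.54.

3.54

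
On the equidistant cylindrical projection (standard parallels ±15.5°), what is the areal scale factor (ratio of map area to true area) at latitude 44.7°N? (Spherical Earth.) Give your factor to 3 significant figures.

The equidistant cylindrical projection with φ₀ = 15.5° has h = 1 (meridians true) and k = cos φ₀ / cos φ along parallels.
Areal scale = h·k = 1 × cos φ₀ / cos φ; at 44.7°, h = 1.000, k = 1.356, so h·k = 1.356.

1.36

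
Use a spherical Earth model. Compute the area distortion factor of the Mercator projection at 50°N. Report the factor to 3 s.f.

2.42

The Mercator projection is conformal; its linear scale factor is the same in every direction and equals sec φ = 1/cos φ.
Areal scale = k² = sec²φ = 1/cos²(50°) = 1/0.6428² = 2.420.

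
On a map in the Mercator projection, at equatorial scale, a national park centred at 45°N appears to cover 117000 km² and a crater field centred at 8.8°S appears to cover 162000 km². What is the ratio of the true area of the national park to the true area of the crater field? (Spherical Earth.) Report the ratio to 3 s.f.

Mercator's areal exaggeration is sec²φ; hence true area = (apparent area) · cos²φ.
True area of national park: 117000 × cos²(45°) = 117000 × 0.5000 = 58500 km².
True area of crater field: 162000 × cos²(8.8°) = 162000 × 0.9766 = 158200 km².
Ratio = 58500 / 158200 ≈ 0.370.

0.370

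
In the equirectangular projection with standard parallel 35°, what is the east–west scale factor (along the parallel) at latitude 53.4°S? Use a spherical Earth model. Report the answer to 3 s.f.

In the equirectangular projection with standard parallel φ₀ = 35° (x = Rλ cos φ₀, y = Rφ), meridians are true-scale (h = 1) and the parallel scale is k = cos φ₀ / cos φ.
k = cos 35° / cos 53.4° = 0.8192/0.5962 = 1.374.

1.37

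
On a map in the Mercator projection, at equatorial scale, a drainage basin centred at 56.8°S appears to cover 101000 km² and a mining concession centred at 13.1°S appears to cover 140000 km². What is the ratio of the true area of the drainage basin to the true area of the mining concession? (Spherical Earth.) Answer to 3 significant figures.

On Mercator the areal scale is sec²φ, so true area = apparent × cos²φ.
True area of drainage basin: 101000 × cos²(56.8°) = 101000 × 0.2998 = 30280 km².
True area of mining concession: 140000 × cos²(13.1°) = 140000 × 0.9486 = 132800 km².
Ratio = 30280 / 132800 ≈ 0.228.

0.228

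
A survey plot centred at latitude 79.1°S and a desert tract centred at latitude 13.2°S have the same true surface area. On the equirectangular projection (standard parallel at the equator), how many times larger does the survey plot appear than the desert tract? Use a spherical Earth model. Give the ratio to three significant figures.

5.15

In the plate carrée (x = Rλ, y = Rφ), meridians are true-scale (h = 1) and parallels are stretched by k = sec φ.
Areal scale at 79.1°: h·k = 1.000 × 5.288 = 5.288.
Areal scale at 13.2°: h·k = 1.000 × 1.027 = 1.027.
Ratio = 5.288/1.027 ≈ 5.15.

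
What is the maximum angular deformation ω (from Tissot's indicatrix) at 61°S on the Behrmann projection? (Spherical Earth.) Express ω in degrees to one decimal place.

63.0°

Behrmann is a cylindrical equal-area projection with standard parallels at ±30°. For cylindrical equal-area with standard parallel φ₀, h = cos φ / cos φ₀ and k = cos φ₀ / cos φ, so h·k = 1.
At 61°: h = 0.5598, k = 1.786; principal scales a = 1.786, b = 0.5598.
sin(ω/2) = (a − b)/(a + b) = 1.227/2.346 = 0.5228, so ω = 2 arcsin(0.5228) ≈ 63.0°.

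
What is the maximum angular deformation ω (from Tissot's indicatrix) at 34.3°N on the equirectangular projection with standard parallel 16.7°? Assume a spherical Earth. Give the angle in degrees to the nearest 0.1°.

8.5°

With standard parallel φ₀ = 16.7°, the equirectangular projection gives x = Rλ cos φ₀, y = Rφ, so h = 1 and k = cos 16.7° / cos φ.
At 34.3°: h = 1.000, k = 1.159; principal scales a = 1.159, b = 1.000.
sin(ω/2) = (a − b)/(a + b) = 0.1595/2.159 = 0.07384, so ω = 2 arcsin(0.07384) ≈ 8.5°.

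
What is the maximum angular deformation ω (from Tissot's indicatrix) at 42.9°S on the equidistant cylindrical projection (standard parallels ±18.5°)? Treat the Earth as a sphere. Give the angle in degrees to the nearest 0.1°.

With standard parallel φ₀ = 18.5°, the equirectangular projection gives x = Rλ cos φ₀, y = Rφ, so h = 1 and k = cos 18.5° / cos φ.
At 42.9°: h = 1.000, k = 1.295; principal scales a = 1.295, b = 1.000.
sin(ω/2) = (a − b)/(a + b) = 0.2946/2.295 = 0.1284, so ω = 2 arcsin(0.1284) ≈ 14.8°.

14.8°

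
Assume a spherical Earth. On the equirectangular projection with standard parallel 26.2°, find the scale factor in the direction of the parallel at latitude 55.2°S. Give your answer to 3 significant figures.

In the equirectangular projection with standard parallel φ₀ = 26.2° (x = Rλ cos φ₀, y = Rφ), meridians are true-scale (h = 1) and the parallel scale is k = cos φ₀ / cos φ.
k = cos 26.2° / cos 55.2° = 0.8973/0.5707 = 1.572.

1.57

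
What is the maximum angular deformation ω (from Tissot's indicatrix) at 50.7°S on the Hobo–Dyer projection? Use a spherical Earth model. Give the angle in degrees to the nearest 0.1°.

Hobo–Dyer is a cylindrical equal-area projection with standard parallels at ±37.5°. For cylindrical equal-area with standard parallel φ₀, h = cos φ / cos φ₀ and k = cos φ₀ / cos φ, so h·k = 1.
At 50.7°: h = 0.7984, k = 1.253; principal scales a = 1.253, b = 0.7984.
sin(ω/2) = (a − b)/(a + b) = 0.4542/2.051 = 0.2215, so ω = 2 arcsin(0.2215) ≈ 25.6°.

25.6°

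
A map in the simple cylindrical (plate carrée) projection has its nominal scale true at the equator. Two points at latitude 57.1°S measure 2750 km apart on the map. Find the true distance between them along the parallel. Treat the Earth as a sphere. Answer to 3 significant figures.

1490 km

In the plate carrée (x = Rλ, y = Rφ), meridians are true-scale (h = 1) and parallels are stretched by k = sec φ.
Along the parallel at 57.1°, map distances are exaggerated by k = sec 57.1° = 1.841.
True distance = 2750 / 1.841 = 2750 × cos 57.1° ≈ 1490 km.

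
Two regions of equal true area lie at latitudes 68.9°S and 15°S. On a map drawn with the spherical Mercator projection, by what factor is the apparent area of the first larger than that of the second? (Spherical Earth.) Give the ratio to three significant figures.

Mercator areal scale is sec²φ.
At 68.9°: sec²(68.9°) = 1/0.3600² = 7.716.
At 15°: sec²(15°) = 1/0.9659² = 1.072.
Ratio = 7.716/1.072 = cos²(15°)/cos²(68.9°) ≈ 7.20.

7.20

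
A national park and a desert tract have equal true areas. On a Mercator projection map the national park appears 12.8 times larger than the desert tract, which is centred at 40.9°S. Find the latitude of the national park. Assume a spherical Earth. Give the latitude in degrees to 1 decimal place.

77.8°

On Mercator, (apparent₁)/(apparent₂) = sec²φ₁ / sec²φ₂ when true areas are equal.
cos²φ₂ / cos²φ₁ = 12.8  ⇒  cos φ₁ = cos 40.9° / √12.8 = 0.7559/3.578 = 0.2113.
φ₁ = arccos(0.2113) ≈ 77.8°.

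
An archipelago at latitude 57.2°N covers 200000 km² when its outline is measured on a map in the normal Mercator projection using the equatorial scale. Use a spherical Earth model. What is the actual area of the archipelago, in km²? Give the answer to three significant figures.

The Mercator projection is conformal; its linear scale factor is the same in every direction and equals sec φ = 1/cos φ.
Areal scale = k² = sec²φ = 1/cos²(57.2°) = 1/0.5417² = 3.408.
True area = apparent / (areal scale) = 200000 / 3.408 ≈ 58700 km².

58700 km²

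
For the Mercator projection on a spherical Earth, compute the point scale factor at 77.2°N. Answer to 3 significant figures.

4.51

Mercator is conformal, so the point scale is isotropic: h = k = sec φ = 1/cos φ.
k = 1/cos 77.2° = 1/0.2215 = 4.514.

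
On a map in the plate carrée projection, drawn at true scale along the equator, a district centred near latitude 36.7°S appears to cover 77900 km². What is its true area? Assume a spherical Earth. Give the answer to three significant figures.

In the plate carrée (x = Rλ, y = Rφ), meridians are true-scale (h = 1) and parallels are stretched by k = sec φ.
Areal scale = h·k = 1 × sec φ; at 36.7°, h = 1.000, k = 1.247, so h·k = 1.247.
True area = apparent / (areal scale) = 77900 / 1.247 ≈ 62500 km².

62500 km²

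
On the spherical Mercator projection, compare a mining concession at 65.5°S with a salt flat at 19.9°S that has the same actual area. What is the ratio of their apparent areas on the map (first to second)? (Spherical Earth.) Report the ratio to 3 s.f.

5.14

Mercator is conformal with k = sec φ, so areal scale = k² = sec²φ.
At 65.5°: sec²(65.5°) = 1/0.4147² = 5.815.
At 19.9°: sec²(19.9°) = 1/0.9403² = 1.131.
Ratio = 5.815/1.131 = cos²(19.9°)/cos²(65.5°) ≈ 5.14.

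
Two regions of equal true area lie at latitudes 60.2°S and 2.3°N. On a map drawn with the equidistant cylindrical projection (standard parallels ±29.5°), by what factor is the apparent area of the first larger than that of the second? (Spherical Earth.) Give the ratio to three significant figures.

2.01

In the equirectangular projection with standard parallel φ₀ = 29.5° (x = Rλ cos φ₀, y = Rφ), meridians are true-scale (h = 1) and the parallel scale is k = cos φ₀ / cos φ.
Areal scale at 60.2°: h·k = 1.000 × 1.751 = 1.751.
Areal scale at 2.3°: h·k = 1.000 × 0.8711 = 0.8711.
Ratio = 1.751/0.8711 ≈ 2.01.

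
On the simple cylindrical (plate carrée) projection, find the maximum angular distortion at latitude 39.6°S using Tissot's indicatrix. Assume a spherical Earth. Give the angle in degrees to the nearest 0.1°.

In the plate carrée (x = Rλ, y = Rφ), meridians are true-scale (h = 1) and parallels are stretched by k = sec φ.
At 39.6°: h = 1.000, k = 1.298; principal scales a = 1.298, b = 1.000.
sin(ω/2) = (a − b)/(a + b) = 0.2978/2.298 = 0.1296, so ω = 2 arcsin(0.1296) ≈ 14.9°.

14.9°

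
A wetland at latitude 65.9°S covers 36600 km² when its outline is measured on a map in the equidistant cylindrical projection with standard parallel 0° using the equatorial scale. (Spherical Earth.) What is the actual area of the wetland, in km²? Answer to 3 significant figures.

14900 km²

For the equirectangular projection with φ₀ = 0 (plate carrée), h = 1 along meridians and k = sec φ along parallels.
Areal scale = h·k = 1 × sec φ; at 65.9°, h = 1.000, k = 2.449, so h·k = 2.449.
True area = apparent / (areal scale) = 36600 / 2.449 ≈ 14900 km².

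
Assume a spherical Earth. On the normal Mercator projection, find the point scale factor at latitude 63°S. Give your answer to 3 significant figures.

2.20

For Mercator, h = k = sec φ (a conformal cylindrical projection has a single point scale, 1/cos φ).
k = 1/cos 63° = 1/0.4540 = 2.203.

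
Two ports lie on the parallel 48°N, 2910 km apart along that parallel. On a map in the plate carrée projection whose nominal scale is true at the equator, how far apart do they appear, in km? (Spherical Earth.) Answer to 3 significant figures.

4350 km

In the plate carrée (x = Rλ, y = Rφ), meridians are true-scale (h = 1) and parallels are stretched by k = sec φ.
Along the parallel, k = sec 48° = 1/0.6691 = 1.494.
Map distance = 2910 × 1.494 ≈ 4350 km.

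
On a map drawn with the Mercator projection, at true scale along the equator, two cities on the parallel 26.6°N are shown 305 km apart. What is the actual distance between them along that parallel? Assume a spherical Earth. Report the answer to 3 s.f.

For Mercator, h = k = sec φ (a conformal cylindrical projection has a single point scale, 1/cos φ).
Along the parallel at 26.6°, map distances are exaggerated by k = sec 26.6° = 1.118.
True distance = 305 / 1.118 = 305 × cos 26.6° ≈ 273 km.

273 km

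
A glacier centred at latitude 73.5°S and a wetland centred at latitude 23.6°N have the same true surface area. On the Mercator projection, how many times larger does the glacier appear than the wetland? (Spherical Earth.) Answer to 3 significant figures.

Mercator is conformal with k = sec φ, so areal scale = k² = sec²φ.
At 73.5°: sec²(73.5°) = 1/0.2840² = 12.40.
At 23.6°: sec²(23.6°) = 1/0.9164² = 1.191.
Ratio = 12.40/1.191 = cos²(23.6°)/cos²(73.5°) ≈ 10.4.

10.4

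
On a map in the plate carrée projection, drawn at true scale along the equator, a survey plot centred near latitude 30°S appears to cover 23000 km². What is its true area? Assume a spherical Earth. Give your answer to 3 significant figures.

19900 km²

For the equirectangular projection with φ₀ = 0 (plate carrée), h = 1 along meridians and k = sec φ along parallels.
Areal scale = h·k = 1 × sec φ; at 30°, h = 1.000, k = 1.155, so h·k = 1.155.
True area = apparent / (areal scale) = 23000 / 1.155 ≈ 19900 km².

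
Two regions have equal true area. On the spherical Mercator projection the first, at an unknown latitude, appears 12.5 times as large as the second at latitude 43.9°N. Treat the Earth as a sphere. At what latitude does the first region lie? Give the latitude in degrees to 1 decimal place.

78.2°

On Mercator, (apparent₁)/(apparent₂) = sec²φ₁ / sec²φ₂ when true areas are equal.
cos²φ₂ / cos²φ₁ = 12.5  ⇒  cos φ₁ = cos 43.9° / √12.5 = 0.7206/3.536 = 0.2038.
φ₁ = arccos(0.2038) ≈ 78.2°.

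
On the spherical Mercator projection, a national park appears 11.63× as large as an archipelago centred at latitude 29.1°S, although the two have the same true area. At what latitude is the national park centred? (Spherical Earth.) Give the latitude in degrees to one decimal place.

75.2°

Mercator areal scale is sec²φ, so apparent-area ratio = sec²φ₁ / sec²φ₂ = cos²φ₂ / cos²φ₁.
cos²φ₂ / cos²φ₁ = 11.63  ⇒  cos φ₁ = cos 29.1° / √11.63 = 0.8738/3.410 = 0.2562.
φ₁ = arccos(0.2562) ≈ 75.2°.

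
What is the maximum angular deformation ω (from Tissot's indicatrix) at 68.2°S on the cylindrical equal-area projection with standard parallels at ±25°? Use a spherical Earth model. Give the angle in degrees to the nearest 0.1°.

90.9°

For cylindrical equal-area with standard parallel φ₀, h = cos φ / cos φ₀ and k = cos φ₀ / cos φ, so h·k = 1.
At 68.2°: h = 0.4098, k = 2.440; principal scales a = 2.440, b = 0.4098.
sin(ω/2) = (a − b)/(a + b) = 2.031/2.850 = 0.7125, so ω = 2 arcsin(0.7125) ≈ 90.9°.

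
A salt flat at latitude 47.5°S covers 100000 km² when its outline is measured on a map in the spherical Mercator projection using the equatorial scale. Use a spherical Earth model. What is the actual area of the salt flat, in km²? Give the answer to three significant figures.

45600 km²

For Mercator, h = k = sec φ (a conformal cylindrical projection has a single point scale, 1/cos φ).
Areal scale = k² = sec²φ = 1/cos²(47.5°) = 1/0.6756² = 2.191.
True area = apparent / (areal scale) = 100000 / 2.191 ≈ 45600 km².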